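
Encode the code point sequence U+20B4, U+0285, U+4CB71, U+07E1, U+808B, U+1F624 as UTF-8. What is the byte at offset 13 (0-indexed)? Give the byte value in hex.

U+20B4 → 3-byte form E2 82 B4 at offsets 0–2.
U+0285 → 2-byte form CA 85 at offsets 3–4.
U+4CB71 → 4-byte form F1 8C AD B1 at offsets 5–8.
U+07E1 → 2-byte form DF A1 at offsets 9–10.
U+808B → 3-byte form E8 82 8B at offsets 11–13.
Offset 13 falls in char 5's range; it's byte 3 of E8 82 8B = 0x8B.

0x8B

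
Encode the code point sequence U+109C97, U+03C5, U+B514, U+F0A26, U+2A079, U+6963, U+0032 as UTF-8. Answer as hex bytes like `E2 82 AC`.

U+109C97: 4-byte form → F4 89 B2 97.
U+03C5: 2-byte form → CF 85.
U+B514: 3-byte form → EB 94 94.
U+F0A26: 4-byte form → F3 B0 A8 A6.
U+2A079: 4-byte form → F0 AA 81 B9.
U+6963: 3-byte form → E6 A5 A3.
U+0032: 1-byte form → 32.
Concatenated (21 bytes): F4 89 B2 97 CF 85 EB 94 94 F3 B0 A8 A6 F0 AA 81 B9 E6 A5 A3 32.

F4 89 B2 97 CF 85 EB 94 94 F3 B0 A8 A6 F0 AA 81 B9 E6 A5 A3 32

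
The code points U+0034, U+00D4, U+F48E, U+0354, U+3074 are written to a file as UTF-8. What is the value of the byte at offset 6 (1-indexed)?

0x8E

1-indexed offset 6 is 0-indexed offset 5.
U+0034 → 1-byte form 34 at offsets 0–0.
U+00D4 → 2-byte form C3 94 at offsets 1–2.
U+F48E → 3-byte form EF 92 8E at offsets 3–5.
Offset 5 falls in char 3's range; it's byte 3 of EF 92 8E = 0x8E.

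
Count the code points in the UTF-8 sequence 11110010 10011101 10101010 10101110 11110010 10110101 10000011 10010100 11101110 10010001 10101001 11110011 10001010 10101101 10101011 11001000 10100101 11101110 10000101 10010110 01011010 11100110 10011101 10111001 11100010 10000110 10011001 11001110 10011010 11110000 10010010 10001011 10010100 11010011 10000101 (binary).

Byte at offset 0: 0xF2 = 11110010 → 4-byte char (#1). Advance 4.
Byte at offset 4: 0xF2 = 11110010 → 4-byte char (#2). Advance 4.
Byte at offset 8: 0xEE = 11101110 → 3-byte char (#3). Advance 3.
Byte at offset 11: 0xF3 = 11110011 → 4-byte char (#4). Advance 4.
Byte at offset 15: 0xC8 = 11001000 → 2-byte char (#5). Advance 2.
Byte at offset 17: 0xEE = 11101110 → 3-byte char (#6). Advance 3.
Byte at offset 20: 0x5A = 01011010 → 1-byte char (#7). Advance 1.
Byte at offset 21: 0xE6 = 11100110 → 3-byte char (#8). Advance 3.
Byte at offset 24: 0xE2 = 11100010 → 3-byte char (#9). Advance 3.
Byte at offset 27: 0xCE = 11001110 → 2-byte char (#10). Advance 2.
Byte at offset 29: 0xF0 = 11110000 → 4-byte char (#11). Advance 4.
Byte at offset 33: 0xD3 = 11010011 → 2-byte char (#12). Advance 2.
Reached end at offset 35 after 12 code points.

12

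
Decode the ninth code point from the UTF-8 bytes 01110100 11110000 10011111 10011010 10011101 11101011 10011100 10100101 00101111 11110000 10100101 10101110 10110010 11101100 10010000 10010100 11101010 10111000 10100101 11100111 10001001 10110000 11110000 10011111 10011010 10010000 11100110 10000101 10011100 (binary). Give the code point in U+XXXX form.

Offset 0: leading byte 0x74 = 01110100 → 1-byte char #1 = 74.
Offset 1: leading byte 0xF0 = 11110000 → 4-byte char #2 = F0 9F 9A 9D.
Offset 5: leading byte 0xEB = 11101011 → 3-byte char #3 = EB 9C A5.
Offset 8: leading byte 0x2F = 00101111 → 1-byte char #4 = 2F.
Offset 9: leading byte 0xF0 = 11110000 → 4-byte char #5 = F0 A5 AE B2.
Offset 13: leading byte 0xEC = 11101100 → 3-byte char #6 = EC 90 94.
Offset 16: leading byte 0xEA = 11101010 → 3-byte char #7 = EA B8 A5.
Offset 19: leading byte 0xE7 = 11100111 → 3-byte char #8 = E7 89 B0.
Offset 22: leading byte 0xF0 = 11110000 → 4-byte char #9 = F0 9F 9A 90.
Leading byte 0xF0 = 11110000 matches 11110xxx → 4-byte sequence.
Byte 1: 0xF0 = 11110000, payload 000 (3 bits).
Byte 2: 0x9F = 10011111 (10xxxxxx ✓), payload 011111.
Byte 3: 0x9A = 10011010 (10xxxxxx ✓), payload 011010.
Byte 4: 0x90 = 10010000 (10xxxxxx ✓), payload 010000.
Concatenate: 000011111011010010000 = 0x1F690 (21 bits → U+1F690).

U+1F690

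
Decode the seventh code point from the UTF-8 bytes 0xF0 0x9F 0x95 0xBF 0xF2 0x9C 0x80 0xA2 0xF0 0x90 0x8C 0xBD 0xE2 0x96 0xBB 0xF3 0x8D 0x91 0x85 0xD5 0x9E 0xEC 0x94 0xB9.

Offset 0: leading byte 0xF0 = 11110000 → 4-byte char #1 = F0 9F 95 BF.
Offset 4: leading byte 0xF2 = 11110010 → 4-byte char #2 = F2 9C 80 A2.
Offset 8: leading byte 0xF0 = 11110000 → 4-byte char #3 = F0 90 8C BD.
Offset 12: leading byte 0xE2 = 11100010 → 3-byte char #4 = E2 96 BB.
Offset 15: leading byte 0xF3 = 11110011 → 4-byte char #5 = F3 8D 91 85.
Offset 19: leading byte 0xD5 = 11010101 → 2-byte char #6 = D5 9E.
Offset 21: leading byte 0xEC = 11101100 → 3-byte char #7 = EC 94 B9.
Leading byte 0xEC = 11101100 matches 1110xxxx → 3-byte sequence.
Byte 1: 0xEC = 11101100, payload 1100 (4 bits).
Byte 2: 0x94 = 10010100 (10xxxxxx ✓), payload 010100.
Byte 3: 0xB9 = 10111001 (10xxxxxx ✓), payload 111001.
Concatenate: 1100010100111001 = 0xC539 (16 bits → U+C539).

U+C539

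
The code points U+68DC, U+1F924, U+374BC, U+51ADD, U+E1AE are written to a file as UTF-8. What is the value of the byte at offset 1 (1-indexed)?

1-indexed offset 1 is 0-indexed offset 0.
U+68DC → 3-byte form E6 A3 9C at offsets 0–2.
Offset 0 falls in char 1's range; it's byte 1 of E6 A3 9C = 0xE6.

0xE6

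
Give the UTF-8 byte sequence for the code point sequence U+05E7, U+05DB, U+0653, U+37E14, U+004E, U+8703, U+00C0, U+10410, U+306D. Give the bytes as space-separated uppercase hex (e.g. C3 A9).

D7 A7 D7 9B D9 93 F0 B7 B8 94 4E E8 9C 83 C3 80 F0 90 90 90 E3 81 AD

U+05E7: 2-byte form → D7 A7.
U+05DB: 2-byte form → D7 9B.
U+0653: 2-byte form → D9 93.
U+37E14: 4-byte form → F0 B7 B8 94.
U+004E: 1-byte form → 4E.
U+8703: 3-byte form → E8 9C 83.
U+00C0: 2-byte form → C3 80.
U+10410: 4-byte form → F0 90 90 90.
U+306D: 3-byte form → E3 81 AD.
Concatenated (23 bytes): D7 A7 D7 9B D9 93 F0 B7 B8 94 4E E8 9C 83 C3 80 F0 90 90 90 E3 81 AD.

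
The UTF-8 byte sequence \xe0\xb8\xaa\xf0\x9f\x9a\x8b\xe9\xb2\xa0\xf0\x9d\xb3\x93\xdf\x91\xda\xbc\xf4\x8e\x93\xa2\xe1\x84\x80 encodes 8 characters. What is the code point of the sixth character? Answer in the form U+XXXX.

Offset 0: leading byte 0xE0 = 11100000 → 3-byte char #1 = E0 B8 AA.
Offset 3: leading byte 0xF0 = 11110000 → 4-byte char #2 = F0 9F 9A 8B.
Offset 7: leading byte 0xE9 = 11101001 → 3-byte char #3 = E9 B2 A0.
Offset 10: leading byte 0xF0 = 11110000 → 4-byte char #4 = F0 9D B3 93.
Offset 14: leading byte 0xDF = 11011111 → 2-byte char #5 = DF 91.
Offset 16: leading byte 0xDA = 11011010 → 2-byte char #6 = DA BC.
Leading byte 0xDA = 11011010 matches 110xxxxx → 2-byte sequence.
Byte 1: 0xDA = 11011010, payload 11010 (5 bits).
Byte 2: 0xBC = 10111100 (10xxxxxx ✓), payload 111100.
Concatenate: 11010111100 = 0x6BC (11 bits → U+06BC).

U+06BC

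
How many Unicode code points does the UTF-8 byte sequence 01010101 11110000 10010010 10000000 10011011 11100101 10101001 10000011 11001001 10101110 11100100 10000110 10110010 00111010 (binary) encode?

Byte at offset 0: 0x55 = 01010101 → 1-byte char (#1). Advance 1.
Byte at offset 1: 0xF0 = 11110000 → 4-byte char (#2). Advance 4.
Byte at offset 5: 0xE5 = 11100101 → 3-byte char (#3). Advance 3.
Byte at offset 8: 0xC9 = 11001001 → 2-byte char (#4). Advance 2.
Byte at offset 10: 0xE4 = 11100100 → 3-byte char (#5). Advance 3.
Byte at offset 13: 0x3A = 00111010 → 1-byte char (#6). Advance 1.
Reached end at offset 14 after 6 code points.

6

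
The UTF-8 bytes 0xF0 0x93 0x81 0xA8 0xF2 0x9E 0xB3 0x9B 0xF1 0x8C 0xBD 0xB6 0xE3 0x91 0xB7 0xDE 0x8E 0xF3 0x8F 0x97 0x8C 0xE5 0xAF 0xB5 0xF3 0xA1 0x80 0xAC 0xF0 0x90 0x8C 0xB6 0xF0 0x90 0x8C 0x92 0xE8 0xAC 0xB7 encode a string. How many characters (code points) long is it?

Byte at offset 0: 0xF0 = 11110000 → 4-byte char (#1). Advance 4.
Byte at offset 4: 0xF2 = 11110010 → 4-byte char (#2). Advance 4.
Byte at offset 8: 0xF1 = 11110001 → 4-byte char (#3). Advance 4.
Byte at offset 12: 0xE3 = 11100011 → 3-byte char (#4). Advance 3.
Byte at offset 15: 0xDE = 11011110 → 2-byte char (#5). Advance 2.
Byte at offset 17: 0xF3 = 11110011 → 4-byte char (#6). Advance 4.
Byte at offset 21: 0xE5 = 11100101 → 3-byte char (#7). Advance 3.
Byte at offset 24: 0xF3 = 11110011 → 4-byte char (#8). Advance 4.
Byte at offset 28: 0xF0 = 11110000 → 4-byte char (#9). Advance 4.
Byte at offset 32: 0xF0 = 11110000 → 4-byte char (#10). Advance 4.
Byte at offset 36: 0xE8 = 11101000 → 3-byte char (#11). Advance 3.
Reached end at offset 39 after 11 code points.

11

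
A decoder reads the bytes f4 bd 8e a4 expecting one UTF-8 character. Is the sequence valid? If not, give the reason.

Leading byte 0xF4 = 11110100 → 4-byte form.
Payload = 0x13D3A4, which exceeds U+10FFFF, the maximum Unicode code point. (Leading bytes F5–FF, or F4 followed by ≥ 0x90, are invalid.)

invalid (encodes a value above U+10FFFF)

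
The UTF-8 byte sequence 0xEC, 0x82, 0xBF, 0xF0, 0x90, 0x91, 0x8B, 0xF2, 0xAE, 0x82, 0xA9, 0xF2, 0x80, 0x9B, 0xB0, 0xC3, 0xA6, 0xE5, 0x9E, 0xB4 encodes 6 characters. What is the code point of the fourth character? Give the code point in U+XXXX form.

U+806F0

Offset 0: leading byte 0xEC = 11101100 → 3-byte char #1 = EC 82 BF.
Offset 3: leading byte 0xF0 = 11110000 → 4-byte char #2 = F0 90 91 8B.
Offset 7: leading byte 0xF2 = 11110010 → 4-byte char #3 = F2 AE 82 A9.
Offset 11: leading byte 0xF2 = 11110010 → 4-byte char #4 = F2 80 9B B0.
Leading byte 0xF2 = 11110010 matches 11110xxx → 4-byte sequence.
Byte 1: 0xF2 = 11110010, payload 010 (3 bits).
Byte 2: 0x80 = 10000000 (10xxxxxx ✓), payload 000000.
Byte 3: 0x9B = 10011011 (10xxxxxx ✓), payload 011011.
Byte 4: 0xB0 = 10110000 (10xxxxxx ✓), payload 110000.
Concatenate: 010000000011011110000 = 0x806F0 (21 bits → U+806F0).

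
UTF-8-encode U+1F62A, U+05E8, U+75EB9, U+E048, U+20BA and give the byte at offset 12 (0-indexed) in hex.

U+1F62A → 4-byte form F0 9F 98 AA at offsets 0–3.
U+05E8 → 2-byte form D7 A8 at offsets 4–5.
U+75EB9 → 4-byte form F1 B5 BA B9 at offsets 6–9.
U+E048 → 3-byte form EE 81 88 at offsets 10–12.
Offset 12 falls in char 4's range; it's byte 3 of EE 81 88 = 0x88.

0x88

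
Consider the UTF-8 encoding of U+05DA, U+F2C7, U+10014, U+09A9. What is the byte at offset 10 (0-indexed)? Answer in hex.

0xA6

U+05DA → 2-byte form D7 9A at offsets 0–1.
U+F2C7 → 3-byte form EF 8B 87 at offsets 2–4.
U+10014 → 4-byte form F0 90 80 94 at offsets 5–8.
U+09A9 → 3-byte form E0 A6 A9 at offsets 9–11.
Offset 10 falls in char 4's range; it's byte 2 of E0 A6 A9 = 0xA6.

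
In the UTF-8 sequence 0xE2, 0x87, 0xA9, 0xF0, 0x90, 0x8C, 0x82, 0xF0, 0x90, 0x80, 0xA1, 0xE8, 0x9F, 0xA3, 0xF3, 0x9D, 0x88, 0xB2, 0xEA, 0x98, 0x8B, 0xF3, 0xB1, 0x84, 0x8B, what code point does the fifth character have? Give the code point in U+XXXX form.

U+DD232

Offset 0: leading byte 0xE2 = 11100010 → 3-byte char #1 = E2 87 A9.
Offset 3: leading byte 0xF0 = 11110000 → 4-byte char #2 = F0 90 8C 82.
Offset 7: leading byte 0xF0 = 11110000 → 4-byte char #3 = F0 90 80 A1.
Offset 11: leading byte 0xE8 = 11101000 → 3-byte char #4 = E8 9F A3.
Offset 14: leading byte 0xF3 = 11110011 → 4-byte char #5 = F3 9D 88 B2.
Leading byte 0xF3 = 11110011 matches 11110xxx → 4-byte sequence.
Byte 1: 0xF3 = 11110011, payload 011 (3 bits).
Byte 2: 0x9D = 10011101 (10xxxxxx ✓), payload 011101.
Byte 3: 0x88 = 10001000 (10xxxxxx ✓), payload 001000.
Byte 4: 0xB2 = 10110010 (10xxxxxx ✓), payload 110010.
Concatenate: 011011101001000110010 = 0xDD232 (21 bits → U+DD232).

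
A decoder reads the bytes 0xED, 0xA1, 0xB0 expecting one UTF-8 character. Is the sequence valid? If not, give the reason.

invalid (encodes a surrogate (U+D800–U+DFFF))

Structurally a 3-byte sequence; payload = 0xD870.
But 0xD870 is in U+D800–U+DFFF, the surrogate range. Surrogates are not Unicode scalar values and are forbidden in UTF-8.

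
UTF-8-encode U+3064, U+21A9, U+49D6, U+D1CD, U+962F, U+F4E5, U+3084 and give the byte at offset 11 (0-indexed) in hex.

0x8D

U+3064 → 3-byte form E3 81 A4 at offsets 0–2.
U+21A9 → 3-byte form E2 86 A9 at offsets 3–5.
U+49D6 → 3-byte form E4 A7 96 at offsets 6–8.
U+D1CD → 3-byte form ED 87 8D at offsets 9–11.
Offset 11 falls in char 4's range; it's byte 3 of ED 87 8D = 0x8D.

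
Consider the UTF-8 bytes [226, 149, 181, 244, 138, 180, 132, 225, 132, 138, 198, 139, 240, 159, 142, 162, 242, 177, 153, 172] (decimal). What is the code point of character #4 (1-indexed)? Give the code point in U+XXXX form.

Offset 0: leading byte 0xE2 = 11100010 → 3-byte char #1 = E2 95 B5.
Offset 3: leading byte 0xF4 = 11110100 → 4-byte char #2 = F4 8A B4 84.
Offset 7: leading byte 0xE1 = 11100001 → 3-byte char #3 = E1 84 8A.
Offset 10: leading byte 0xC6 = 11000110 → 2-byte char #4 = C6 8B.
Leading byte 0xC6 = 11000110 matches 110xxxxx → 2-byte sequence.
Byte 1: 0xC6 = 11000110, payload 00110 (5 bits).
Byte 2: 0x8B = 10001011 (10xxxxxx ✓), payload 001011.
Concatenate: 00110001011 = 0x18B (11 bits → U+018B).

U+018B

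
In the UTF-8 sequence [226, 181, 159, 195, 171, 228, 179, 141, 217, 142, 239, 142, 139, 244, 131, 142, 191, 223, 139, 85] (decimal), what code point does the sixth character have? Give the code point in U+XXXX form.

U+1033BF

Offset 0: leading byte 0xE2 = 11100010 → 3-byte char #1 = E2 B5 9F.
Offset 3: leading byte 0xC3 = 11000011 → 2-byte char #2 = C3 AB.
Offset 5: leading byte 0xE4 = 11100100 → 3-byte char #3 = E4 B3 8D.
Offset 8: leading byte 0xD9 = 11011001 → 2-byte char #4 = D9 8E.
Offset 10: leading byte 0xEF = 11101111 → 3-byte char #5 = EF 8E 8B.
Offset 13: leading byte 0xF4 = 11110100 → 4-byte char #6 = F4 83 8E BF.
Leading byte 0xF4 = 11110100 matches 11110xxx → 4-byte sequence.
Byte 1: 0xF4 = 11110100, payload 100 (3 bits).
Byte 2: 0x83 = 10000011 (10xxxxxx ✓), payload 000011.
Byte 3: 0x8E = 10001110 (10xxxxxx ✓), payload 001110.
Byte 4: 0xBF = 10111111 (10xxxxxx ✓), payload 111111.
Concatenate: 100000011001110111111 = 0x1033BF (21 bits → U+1033BF).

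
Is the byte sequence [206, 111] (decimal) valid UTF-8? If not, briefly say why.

invalid (non-continuation byte where continuation expected)

Leading byte 0xCE = 11001110 → 2-byte form.
Byte 2 is 0x6F = 01101111, which is not 10xxxxxx — expected a continuation byte.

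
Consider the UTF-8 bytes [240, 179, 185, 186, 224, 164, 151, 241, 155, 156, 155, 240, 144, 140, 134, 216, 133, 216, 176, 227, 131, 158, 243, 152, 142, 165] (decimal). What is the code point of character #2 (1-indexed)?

U+0917

Offset 0: leading byte 0xF0 = 11110000 → 4-byte char #1 = F0 B3 B9 BA.
Offset 4: leading byte 0xE0 = 11100000 → 3-byte char #2 = E0 A4 97.
Leading byte 0xE0 = 11100000 matches 1110xxxx → 3-byte sequence.
Byte 1: 0xE0 = 11100000, payload 0000 (4 bits).
Byte 2: 0xA4 = 10100100 (10xxxxxx ✓), payload 100100.
Byte 3: 0x97 = 10010111 (10xxxxxx ✓), payload 010111.
Concatenate: 0000100100010111 = 0x917 (16 bits → U+0917).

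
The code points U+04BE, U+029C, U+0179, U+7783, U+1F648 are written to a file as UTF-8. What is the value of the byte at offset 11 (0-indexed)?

U+04BE → 2-byte form D2 BE at offsets 0–1.
U+029C → 2-byte form CA 9C at offsets 2–3.
U+0179 → 2-byte form C5 B9 at offsets 4–5.
U+7783 → 3-byte form E7 9E 83 at offsets 6–8.
U+1F648 → 4-byte form F0 9F 99 88 at offsets 9–12.
Offset 11 falls in char 5's range; it's byte 3 of F0 9F 99 88 = 0x99.

0x99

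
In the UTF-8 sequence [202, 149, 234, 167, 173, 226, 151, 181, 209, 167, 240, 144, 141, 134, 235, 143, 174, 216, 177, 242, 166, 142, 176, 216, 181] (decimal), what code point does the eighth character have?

U+A63B0

Offset 0: leading byte 0xCA = 11001010 → 2-byte char #1 = CA 95.
Offset 2: leading byte 0xEA = 11101010 → 3-byte char #2 = EA A7 AD.
Offset 5: leading byte 0xE2 = 11100010 → 3-byte char #3 = E2 97 B5.
Offset 8: leading byte 0xD1 = 11010001 → 2-byte char #4 = D1 A7.
Offset 10: leading byte 0xF0 = 11110000 → 4-byte char #5 = F0 90 8D 86.
Offset 14: leading byte 0xEB = 11101011 → 3-byte char #6 = EB 8F AE.
Offset 17: leading byte 0xD8 = 11011000 → 2-byte char #7 = D8 B1.
Offset 19: leading byte 0xF2 = 11110010 → 4-byte char #8 = F2 A6 8E B0.
Leading byte 0xF2 = 11110010 matches 11110xxx → 4-byte sequence.
Byte 1: 0xF2 = 11110010, payload 010 (3 bits).
Byte 2: 0xA6 = 10100110 (10xxxxxx ✓), payload 100110.
Byte 3: 0x8E = 10001110 (10xxxxxx ✓), payload 001110.
Byte 4: 0xB0 = 10110000 (10xxxxxx ✓), payload 110000.
Concatenate: 010100110001110110000 = 0xA63B0 (21 bits → U+A63B0).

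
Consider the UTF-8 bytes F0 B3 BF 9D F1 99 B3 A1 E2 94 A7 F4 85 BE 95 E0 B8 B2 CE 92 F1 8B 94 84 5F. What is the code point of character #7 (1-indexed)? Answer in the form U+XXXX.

Offset 0: leading byte 0xF0 = 11110000 → 4-byte char #1 = F0 B3 BF 9D.
Offset 4: leading byte 0xF1 = 11110001 → 4-byte char #2 = F1 99 B3 A1.
Offset 8: leading byte 0xE2 = 11100010 → 3-byte char #3 = E2 94 A7.
Offset 11: leading byte 0xF4 = 11110100 → 4-byte char #4 = F4 85 BE 95.
Offset 15: leading byte 0xE0 = 11100000 → 3-byte char #5 = E0 B8 B2.
Offset 18: leading byte 0xCE = 11001110 → 2-byte char #6 = CE 92.
Offset 20: leading byte 0xF1 = 11110001 → 4-byte char #7 = F1 8B 94 84.
Leading byte 0xF1 = 11110001 matches 11110xxx → 4-byte sequence.
Byte 1: 0xF1 = 11110001, payload 001 (3 bits).
Byte 2: 0x8B = 10001011 (10xxxxxx ✓), payload 001011.
Byte 3: 0x94 = 10010100 (10xxxxxx ✓), payload 010100.
Byte 4: 0x84 = 10000100 (10xxxxxx ✓), payload 000100.
Concatenate: 001001011010100000100 = 0x4B504 (21 bits → U+4B504).

U+4B504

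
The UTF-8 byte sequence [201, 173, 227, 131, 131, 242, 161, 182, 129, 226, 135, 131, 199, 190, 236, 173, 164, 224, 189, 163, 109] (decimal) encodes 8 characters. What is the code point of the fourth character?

U+21C3

Offset 0: leading byte 0xC9 = 11001001 → 2-byte char #1 = C9 AD.
Offset 2: leading byte 0xE3 = 11100011 → 3-byte char #2 = E3 83 83.
Offset 5: leading byte 0xF2 = 11110010 → 4-byte char #3 = F2 A1 B6 81.
Offset 9: leading byte 0xE2 = 11100010 → 3-byte char #4 = E2 87 83.
Leading byte 0xE2 = 11100010 matches 1110xxxx → 3-byte sequence.
Byte 1: 0xE2 = 11100010, payload 0010 (4 bits).
Byte 2: 0x87 = 10000111 (10xxxxxx ✓), payload 000111.
Byte 3: 0x83 = 10000011 (10xxxxxx ✓), payload 000011.
Concatenate: 0010000111000011 = 0x21C3 (16 bits → U+21C3).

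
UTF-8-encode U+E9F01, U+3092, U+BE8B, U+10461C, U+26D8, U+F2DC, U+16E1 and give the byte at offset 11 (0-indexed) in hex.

0x84

U+E9F01 → 4-byte form F3 A9 BC 81 at offsets 0–3.
U+3092 → 3-byte form E3 82 92 at offsets 4–6.
U+BE8B → 3-byte form EB BA 8B at offsets 7–9.
U+10461C → 4-byte form F4 84 98 9C at offsets 10–13.
Offset 11 falls in char 4's range; it's byte 2 of F4 84 98 9C = 0x84.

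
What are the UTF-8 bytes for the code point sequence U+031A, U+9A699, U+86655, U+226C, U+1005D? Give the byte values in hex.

U+031A: 2-byte form → CC 9A.
U+9A699: 4-byte form → F2 9A 9A 99.
U+86655: 4-byte form → F2 86 99 95.
U+226C: 3-byte form → E2 89 AC.
U+1005D: 4-byte form → F0 90 81 9D.
Concatenated (17 bytes): CC 9A F2 9A 9A 99 F2 86 99 95 E2 89 AC F0 90 81 9D.

CC 9A F2 9A 9A 99 F2 86 99 95 E2 89 AC F0 90 81 9D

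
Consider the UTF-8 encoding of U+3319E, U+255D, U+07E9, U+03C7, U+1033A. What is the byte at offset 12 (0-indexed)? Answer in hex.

U+3319E → 4-byte form F0 B3 86 9E at offsets 0–3.
U+255D → 3-byte form E2 95 9D at offsets 4–6.
U+07E9 → 2-byte form DF A9 at offsets 7–8.
U+03C7 → 2-byte form CF 87 at offsets 9–10.
U+1033A → 4-byte form F0 90 8C BA at offsets 11–14.
Offset 12 falls in char 5's range; it's byte 2 of F0 90 8C BA = 0x90.

0x90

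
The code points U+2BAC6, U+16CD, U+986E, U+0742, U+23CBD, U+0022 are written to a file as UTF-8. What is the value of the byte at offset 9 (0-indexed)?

0xAE

U+2BAC6 → 4-byte form F0 AB AB 86 at offsets 0–3.
U+16CD → 3-byte form E1 9B 8D at offsets 4–6.
U+986E → 3-byte form E9 A1 AE at offsets 7–9.
Offset 9 falls in char 3's range; it's byte 3 of E9 A1 AE = 0xAE.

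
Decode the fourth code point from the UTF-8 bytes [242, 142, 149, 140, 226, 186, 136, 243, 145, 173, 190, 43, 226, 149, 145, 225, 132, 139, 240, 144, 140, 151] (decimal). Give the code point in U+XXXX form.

Offset 0: leading byte 0xF2 = 11110010 → 4-byte char #1 = F2 8E 95 8C.
Offset 4: leading byte 0xE2 = 11100010 → 3-byte char #2 = E2 BA 88.
Offset 7: leading byte 0xF3 = 11110011 → 4-byte char #3 = F3 91 AD BE.
Offset 11: leading byte 0x2B = 00101011 → 1-byte char #4 = 2B.
Leading byte 0x2B = 00101011 matches 0xxxxxxx → 1-byte sequence.
Byte 1: 0x2B = 00101011, payload 0101011 (7 bits).
Concatenate: 0101011 = 0x2B (7 bits → U+002B).

U+002B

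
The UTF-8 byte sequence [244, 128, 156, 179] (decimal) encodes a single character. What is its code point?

U+100733

Leading byte 0xF4 = 11110100 matches 11110xxx → 4-byte sequence.
Byte 1: 0xF4 = 11110100, payload 100 (3 bits).
Byte 2: 0x80 = 10000000 (10xxxxxx ✓), payload 000000.
Byte 3: 0x9C = 10011100 (10xxxxxx ✓), payload 011100.
Byte 4: 0xB3 = 10110011 (10xxxxxx ✓), payload 110011.
Concatenate: 100000000011100110011 = 0x100733 (21 bits → U+100733).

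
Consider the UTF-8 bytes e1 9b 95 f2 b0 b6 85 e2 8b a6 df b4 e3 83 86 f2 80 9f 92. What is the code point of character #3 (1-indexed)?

U+22E6

Offset 0: leading byte 0xE1 = 11100001 → 3-byte char #1 = E1 9B 95.
Offset 3: leading byte 0xF2 = 11110010 → 4-byte char #2 = F2 B0 B6 85.
Offset 7: leading byte 0xE2 = 11100010 → 3-byte char #3 = E2 8B A6.
Leading byte 0xE2 = 11100010 matches 1110xxxx → 3-byte sequence.
Byte 1: 0xE2 = 11100010, payload 0010 (4 bits).
Byte 2: 0x8B = 10001011 (10xxxxxx ✓), payload 001011.
Byte 3: 0xA6 = 10100110 (10xxxxxx ✓), payload 100110.
Concatenate: 0010001011100110 = 0x22E6 (16 bits → U+22E6).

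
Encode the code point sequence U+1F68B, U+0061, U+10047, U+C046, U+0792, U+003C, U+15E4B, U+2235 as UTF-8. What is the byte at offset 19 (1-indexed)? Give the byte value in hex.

0x8B

1-indexed offset 19 is 0-indexed offset 18.
U+1F68B → 4-byte form F0 9F 9A 8B at offsets 0–3.
U+0061 → 1-byte form 61 at offsets 4–4.
U+10047 → 4-byte form F0 90 81 87 at offsets 5–8.
U+C046 → 3-byte form EC 81 86 at offsets 9–11.
U+0792 → 2-byte form DE 92 at offsets 12–13.
U+003C → 1-byte form 3C at offsets 14–14.
U+15E4B → 4-byte form F0 95 B9 8B at offsets 15–18.
Offset 18 falls in char 7's range; it's byte 4 of F0 95 B9 8B = 0x8B.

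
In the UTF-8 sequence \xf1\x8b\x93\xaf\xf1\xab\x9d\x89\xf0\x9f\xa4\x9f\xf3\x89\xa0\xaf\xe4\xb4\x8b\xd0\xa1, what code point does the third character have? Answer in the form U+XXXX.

U+1F91F

Offset 0: leading byte 0xF1 = 11110001 → 4-byte char #1 = F1 8B 93 AF.
Offset 4: leading byte 0xF1 = 11110001 → 4-byte char #2 = F1 AB 9D 89.
Offset 8: leading byte 0xF0 = 11110000 → 4-byte char #3 = F0 9F A4 9F.
Leading byte 0xF0 = 11110000 matches 11110xxx → 4-byte sequence.
Byte 1: 0xF0 = 11110000, payload 000 (3 bits).
Byte 2: 0x9F = 10011111 (10xxxxxx ✓), payload 011111.
Byte 3: 0xA4 = 10100100 (10xxxxxx ✓), payload 100100.
Byte 4: 0x9F = 10011111 (10xxxxxx ✓), payload 011111.
Concatenate: 000011111100100011111 = 0x1F91F (21 bits → U+1F91F).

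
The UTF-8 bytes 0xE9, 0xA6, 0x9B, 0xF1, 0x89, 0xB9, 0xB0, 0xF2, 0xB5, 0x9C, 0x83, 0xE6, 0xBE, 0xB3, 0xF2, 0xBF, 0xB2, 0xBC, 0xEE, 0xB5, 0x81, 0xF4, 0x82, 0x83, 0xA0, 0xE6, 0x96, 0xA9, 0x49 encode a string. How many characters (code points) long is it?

9

Byte at offset 0: 0xE9 = 11101001 → 3-byte char (#1). Advance 3.
Byte at offset 3: 0xF1 = 11110001 → 4-byte char (#2). Advance 4.
Byte at offset 7: 0xF2 = 11110010 → 4-byte char (#3). Advance 4.
Byte at offset 11: 0xE6 = 11100110 → 3-byte char (#4). Advance 3.
Byte at offset 14: 0xF2 = 11110010 → 4-byte char (#5). Advance 4.
Byte at offset 18: 0xEE = 11101110 → 3-byte char (#6). Advance 3.
Byte at offset 21: 0xF4 = 11110100 → 4-byte char (#7). Advance 4.
Byte at offset 25: 0xE6 = 11100110 → 3-byte char (#8). Advance 3.
Byte at offset 28: 0x49 = 01001001 → 1-byte char (#9). Advance 1.
Reached end at offset 29 after 9 code points.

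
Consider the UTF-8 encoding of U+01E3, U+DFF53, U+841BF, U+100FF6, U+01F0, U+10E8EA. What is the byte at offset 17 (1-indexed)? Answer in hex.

1-indexed offset 17 is 0-indexed offset 16.
U+01E3 → 2-byte form C7 A3 at offsets 0–1.
U+DFF53 → 4-byte form F3 9F BD 93 at offsets 2–5.
U+841BF → 4-byte form F2 84 86 BF at offsets 6–9.
U+100FF6 → 4-byte form F4 80 BF B6 at offsets 10–13.
U+01F0 → 2-byte form C7 B0 at offsets 14–15.
U+10E8EA → 4-byte form F4 8E A3 AA at offsets 16–19.
Offset 16 falls in char 6's range; it's byte 1 of F4 8E A3 AA = 0xF4.

0xF4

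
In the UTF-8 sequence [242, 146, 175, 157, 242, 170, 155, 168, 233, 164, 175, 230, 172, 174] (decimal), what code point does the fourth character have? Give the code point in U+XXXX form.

Offset 0: leading byte 0xF2 = 11110010 → 4-byte char #1 = F2 92 AF 9D.
Offset 4: leading byte 0xF2 = 11110010 → 4-byte char #2 = F2 AA 9B A8.
Offset 8: leading byte 0xE9 = 11101001 → 3-byte char #3 = E9 A4 AF.
Offset 11: leading byte 0xE6 = 11100110 → 3-byte char #4 = E6 AC AE.
Leading byte 0xE6 = 11100110 matches 1110xxxx → 3-byte sequence.
Byte 1: 0xE6 = 11100110, payload 0110 (4 bits).
Byte 2: 0xAC = 10101100 (10xxxxxx ✓), payload 101100.
Byte 3: 0xAE = 10101110 (10xxxxxx ✓), payload 101110.
Concatenate: 0110101100101110 = 0x6B2E (16 bits → U+6B2E).

U+6B2E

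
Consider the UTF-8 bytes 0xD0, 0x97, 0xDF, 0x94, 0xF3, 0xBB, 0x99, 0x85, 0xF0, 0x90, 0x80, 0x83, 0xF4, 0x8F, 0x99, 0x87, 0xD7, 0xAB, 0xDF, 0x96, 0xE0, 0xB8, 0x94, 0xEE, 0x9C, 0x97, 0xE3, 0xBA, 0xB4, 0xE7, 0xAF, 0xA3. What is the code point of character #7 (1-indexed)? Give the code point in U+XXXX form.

Offset 0: leading byte 0xD0 = 11010000 → 2-byte char #1 = D0 97.
Offset 2: leading byte 0xDF = 11011111 → 2-byte char #2 = DF 94.
Offset 4: leading byte 0xF3 = 11110011 → 4-byte char #3 = F3 BB 99 85.
Offset 8: leading byte 0xF0 = 11110000 → 4-byte char #4 = F0 90 80 83.
Offset 12: leading byte 0xF4 = 11110100 → 4-byte char #5 = F4 8F 99 87.
Offset 16: leading byte 0xD7 = 11010111 → 2-byte char #6 = D7 AB.
Offset 18: leading byte 0xDF = 11011111 → 2-byte char #7 = DF 96.
Leading byte 0xDF = 11011111 matches 110xxxxx → 2-byte sequence.
Byte 1: 0xDF = 11011111, payload 11111 (5 bits).
Byte 2: 0x96 = 10010110 (10xxxxxx ✓), payload 010110.
Concatenate: 11111010110 = 0x7D6 (11 bits → U+07D6).

U+07D6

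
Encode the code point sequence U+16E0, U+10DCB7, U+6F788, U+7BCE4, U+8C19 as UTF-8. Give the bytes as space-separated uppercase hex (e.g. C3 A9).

U+16E0: 3-byte form → E1 9B A0.
U+10DCB7: 4-byte form → F4 8D B2 B7.
U+6F788: 4-byte form → F1 AF 9E 88.
U+7BCE4: 4-byte form → F1 BB B3 A4.
U+8C19: 3-byte form → E8 B0 99.
Concatenated (18 bytes): E1 9B A0 F4 8D B2 B7 F1 AF 9E 88 F1 BB B3 A4 E8 B0 99.

E1 9B A0 F4 8D B2 B7 F1 AF 9E 88 F1 BB B3 A4 E8 B0 99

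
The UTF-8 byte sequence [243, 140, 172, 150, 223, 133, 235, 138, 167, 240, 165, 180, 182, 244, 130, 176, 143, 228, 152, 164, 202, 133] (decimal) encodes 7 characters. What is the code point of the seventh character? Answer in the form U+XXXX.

U+0285

Offset 0: leading byte 0xF3 = 11110011 → 4-byte char #1 = F3 8C AC 96.
Offset 4: leading byte 0xDF = 11011111 → 2-byte char #2 = DF 85.
Offset 6: leading byte 0xEB = 11101011 → 3-byte char #3 = EB 8A A7.
Offset 9: leading byte 0xF0 = 11110000 → 4-byte char #4 = F0 A5 B4 B6.
Offset 13: leading byte 0xF4 = 11110100 → 4-byte char #5 = F4 82 B0 8F.
Offset 17: leading byte 0xE4 = 11100100 → 3-byte char #6 = E4 98 A4.
Offset 20: leading byte 0xCA = 11001010 → 2-byte char #7 = CA 85.
Leading byte 0xCA = 11001010 matches 110xxxxx → 2-byte sequence.
Byte 1: 0xCA = 11001010, payload 01010 (5 bits).
Byte 2: 0x85 = 10000101 (10xxxxxx ✓), payload 000101.
Concatenate: 01010000101 = 0x285 (11 bits → U+0285).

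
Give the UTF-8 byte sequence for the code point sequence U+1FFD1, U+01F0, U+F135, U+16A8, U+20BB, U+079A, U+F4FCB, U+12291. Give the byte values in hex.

F0 9F BF 91 C7 B0 EF 84 B5 E1 9A A8 E2 82 BB DE 9A F3 B4 BF 8B F0 92 8A 91

U+1FFD1: 4-byte form → F0 9F BF 91.
U+01F0: 2-byte form → C7 B0.
U+F135: 3-byte form → EF 84 B5.
U+16A8: 3-byte form → E1 9A A8.
U+20BB: 3-byte form → E2 82 BB.
U+079A: 2-byte form → DE 9A.
U+F4FCB: 4-byte form → F3 B4 BF 8B.
U+12291: 4-byte form → F0 92 8A 91.
Concatenated (25 bytes): F0 9F BF 91 C7 B0 EF 84 B5 E1 9A A8 E2 82 BB DE 9A F3 B4 BF 8B F0 92 8A 91.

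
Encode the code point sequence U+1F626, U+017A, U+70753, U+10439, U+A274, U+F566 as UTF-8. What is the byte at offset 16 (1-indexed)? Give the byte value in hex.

0x89

1-indexed offset 16 is 0-indexed offset 15.
U+1F626 → 4-byte form F0 9F 98 A6 at offsets 0–3.
U+017A → 2-byte form C5 BA at offsets 4–5.
U+70753 → 4-byte form F1 B0 9D 93 at offsets 6–9.
U+10439 → 4-byte form F0 90 90 B9 at offsets 10–13.
U+A274 → 3-byte form EA 89 B4 at offsets 14–16.
Offset 15 falls in char 5's range; it's byte 2 of EA 89 B4 = 0x89.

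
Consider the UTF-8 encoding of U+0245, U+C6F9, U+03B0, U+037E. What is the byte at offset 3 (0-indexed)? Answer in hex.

0x9B

U+0245 → 2-byte form C9 85 at offsets 0–1.
U+C6F9 → 3-byte form EC 9B B9 at offsets 2–4.
Offset 3 falls in char 2's range; it's byte 2 of EC 9B B9 = 0x9B.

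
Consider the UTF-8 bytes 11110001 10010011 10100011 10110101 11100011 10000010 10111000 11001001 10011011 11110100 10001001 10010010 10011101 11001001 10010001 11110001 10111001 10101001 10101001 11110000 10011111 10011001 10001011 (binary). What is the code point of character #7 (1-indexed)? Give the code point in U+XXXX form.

U+1F64B

Offset 0: leading byte 0xF1 = 11110001 → 4-byte char #1 = F1 93 A3 B5.
Offset 4: leading byte 0xE3 = 11100011 → 3-byte char #2 = E3 82 B8.
Offset 7: leading byte 0xC9 = 11001001 → 2-byte char #3 = C9 9B.
Offset 9: leading byte 0xF4 = 11110100 → 4-byte char #4 = F4 89 92 9D.
Offset 13: leading byte 0xC9 = 11001001 → 2-byte char #5 = C9 91.
Offset 15: leading byte 0xF1 = 11110001 → 4-byte char #6 = F1 B9 A9 A9.
Offset 19: leading byte 0xF0 = 11110000 → 4-byte char #7 = F0 9F 99 8B.
Leading byte 0xF0 = 11110000 matches 11110xxx → 4-byte sequence.
Byte 1: 0xF0 = 11110000, payload 000 (3 bits).
Byte 2: 0x9F = 10011111 (10xxxxxx ✓), payload 011111.
Byte 3: 0x99 = 10011001 (10xxxxxx ✓), payload 011001.
Byte 4: 0x8B = 10001011 (10xxxxxx ✓), payload 001011.
Concatenate: 000011111011001001011 = 0x1F64B (21 bits → U+1F64B).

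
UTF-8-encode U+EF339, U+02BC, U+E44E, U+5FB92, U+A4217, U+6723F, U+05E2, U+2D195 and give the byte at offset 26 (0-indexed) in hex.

U+EF339 → 4-byte form F3 AF 8C B9 at offsets 0–3.
U+02BC → 2-byte form CA BC at offsets 4–5.
U+E44E → 3-byte form EE 91 8E at offsets 6–8.
U+5FB92 → 4-byte form F1 9F AE 92 at offsets 9–12.
U+A4217 → 4-byte form F2 A4 88 97 at offsets 13–16.
U+6723F → 4-byte form F1 A7 88 BF at offsets 17–20.
U+05E2 → 2-byte form D7 A2 at offsets 21–22.
U+2D195 → 4-byte form F0 AD 86 95 at offsets 23–26.
Offset 26 falls in char 8's range; it's byte 4 of F0 AD 86 95 = 0x95.

0x95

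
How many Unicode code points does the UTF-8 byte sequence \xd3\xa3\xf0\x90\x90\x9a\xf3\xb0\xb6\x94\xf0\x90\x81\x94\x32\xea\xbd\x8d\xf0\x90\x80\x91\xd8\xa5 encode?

8

Byte at offset 0: 0xD3 = 11010011 → 2-byte char (#1). Advance 2.
Byte at offset 2: 0xF0 = 11110000 → 4-byte char (#2). Advance 4.
Byte at offset 6: 0xF3 = 11110011 → 4-byte char (#3). Advance 4.
Byte at offset 10: 0xF0 = 11110000 → 4-byte char (#4). Advance 4.
Byte at offset 14: 0x32 = 00110010 → 1-byte char (#5). Advance 1.
Byte at offset 15: 0xEA = 11101010 → 3-byte char (#6). Advance 3.
Byte at offset 18: 0xF0 = 11110000 → 4-byte char (#7). Advance 4.
Byte at offset 22: 0xD8 = 11011000 → 2-byte char (#8). Advance 2.
Reached end at offset 24 after 8 code points.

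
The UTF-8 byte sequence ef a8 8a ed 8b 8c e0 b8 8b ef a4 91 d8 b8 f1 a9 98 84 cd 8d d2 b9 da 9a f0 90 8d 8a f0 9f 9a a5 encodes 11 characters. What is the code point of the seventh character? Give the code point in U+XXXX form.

Offset 0: leading byte 0xEF = 11101111 → 3-byte char #1 = EF A8 8A.
Offset 3: leading byte 0xED = 11101101 → 3-byte char #2 = ED 8B 8C.
Offset 6: leading byte 0xE0 = 11100000 → 3-byte char #3 = E0 B8 8B.
Offset 9: leading byte 0xEF = 11101111 → 3-byte char #4 = EF A4 91.
Offset 12: leading byte 0xD8 = 11011000 → 2-byte char #5 = D8 B8.
Offset 14: leading byte 0xF1 = 11110001 → 4-byte char #6 = F1 A9 98 84.
Offset 18: leading byte 0xCD = 11001101 → 2-byte char #7 = CD 8D.
Leading byte 0xCD = 11001101 matches 110xxxxx → 2-byte sequence.
Byte 1: 0xCD = 11001101, payload 01101 (5 bits).
Byte 2: 0x8D = 10001101 (10xxxxxx ✓), payload 001101.
Concatenate: 01101001101 = 0x34D (11 bits → U+034D).

U+034D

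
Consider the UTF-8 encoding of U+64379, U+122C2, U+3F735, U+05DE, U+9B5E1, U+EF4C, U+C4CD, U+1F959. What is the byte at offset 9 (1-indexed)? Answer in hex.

0xF0

1-indexed offset 9 is 0-indexed offset 8.
U+64379 → 4-byte form F1 A4 8D B9 at offsets 0–3.
U+122C2 → 4-byte form F0 92 8B 82 at offsets 4–7.
U+3F735 → 4-byte form F0 BF 9C B5 at offsets 8–11.
Offset 8 falls in char 3's range; it's byte 1 of F0 BF 9C B5 = 0xF0.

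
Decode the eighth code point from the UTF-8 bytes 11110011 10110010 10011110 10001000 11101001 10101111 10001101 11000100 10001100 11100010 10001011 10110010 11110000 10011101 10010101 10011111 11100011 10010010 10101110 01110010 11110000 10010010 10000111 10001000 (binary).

U+121C8

Offset 0: leading byte 0xF3 = 11110011 → 4-byte char #1 = F3 B2 9E 88.
Offset 4: leading byte 0xE9 = 11101001 → 3-byte char #2 = E9 AF 8D.
Offset 7: leading byte 0xC4 = 11000100 → 2-byte char #3 = C4 8C.
Offset 9: leading byte 0xE2 = 11100010 → 3-byte char #4 = E2 8B B2.
Offset 12: leading byte 0xF0 = 11110000 → 4-byte char #5 = F0 9D 95 9F.
Offset 16: leading byte 0xE3 = 11100011 → 3-byte char #6 = E3 92 AE.
Offset 19: leading byte 0x72 = 01110010 → 1-byte char #7 = 72.
Offset 20: leading byte 0xF0 = 11110000 → 4-byte char #8 = F0 92 87 88.
Leading byte 0xF0 = 11110000 matches 11110xxx → 4-byte sequence.
Byte 1: 0xF0 = 11110000, payload 000 (3 bits).
Byte 2: 0x92 = 10010010 (10xxxxxx ✓), payload 010010.
Byte 3: 0x87 = 10000111 (10xxxxxx ✓), payload 000111.
Byte 4: 0x88 = 10001000 (10xxxxxx ✓), payload 001000.
Concatenate: 000010010000111001000 = 0x121C8 (21 bits → U+121C8).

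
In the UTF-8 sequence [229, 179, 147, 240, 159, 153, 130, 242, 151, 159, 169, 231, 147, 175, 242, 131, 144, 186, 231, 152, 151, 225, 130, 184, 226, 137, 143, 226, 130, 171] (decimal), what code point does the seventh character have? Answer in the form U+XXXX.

Offset 0: leading byte 0xE5 = 11100101 → 3-byte char #1 = E5 B3 93.
Offset 3: leading byte 0xF0 = 11110000 → 4-byte char #2 = F0 9F 99 82.
Offset 7: leading byte 0xF2 = 11110010 → 4-byte char #3 = F2 97 9F A9.
Offset 11: leading byte 0xE7 = 11100111 → 3-byte char #4 = E7 93 AF.
Offset 14: leading byte 0xF2 = 11110010 → 4-byte char #5 = F2 83 90 BA.
Offset 18: leading byte 0xE7 = 11100111 → 3-byte char #6 = E7 98 97.
Offset 21: leading byte 0xE1 = 11100001 → 3-byte char #7 = E1 82 B8.
Leading byte 0xE1 = 11100001 matches 1110xxxx → 3-byte sequence.
Byte 1: 0xE1 = 11100001, payload 0001 (4 bits).
Byte 2: 0x82 = 10000010 (10xxxxxx ✓), payload 000010.
Byte 3: 0xB8 = 10111000 (10xxxxxx ✓), payload 111000.
Concatenate: 0001000010111000 = 0x10B8 (16 bits → U+10B8).

U+10B8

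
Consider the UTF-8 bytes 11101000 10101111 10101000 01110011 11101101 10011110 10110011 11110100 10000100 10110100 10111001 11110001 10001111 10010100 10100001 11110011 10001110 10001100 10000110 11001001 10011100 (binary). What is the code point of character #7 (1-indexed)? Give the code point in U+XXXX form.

U+025C

Offset 0: leading byte 0xE8 = 11101000 → 3-byte char #1 = E8 AF A8.
Offset 3: leading byte 0x73 = 01110011 → 1-byte char #2 = 73.
Offset 4: leading byte 0xED = 11101101 → 3-byte char #3 = ED 9E B3.
Offset 7: leading byte 0xF4 = 11110100 → 4-byte char #4 = F4 84 B4 B9.
Offset 11: leading byte 0xF1 = 11110001 → 4-byte char #5 = F1 8F 94 A1.
Offset 15: leading byte 0xF3 = 11110011 → 4-byte char #6 = F3 8E 8C 86.
Offset 19: leading byte 0xC9 = 11001001 → 2-byte char #7 = C9 9C.
Leading byte 0xC9 = 11001001 matches 110xxxxx → 2-byte sequence.
Byte 1: 0xC9 = 11001001, payload 01001 (5 bits).
Byte 2: 0x9C = 10011100 (10xxxxxx ✓), payload 011100.
Concatenate: 01001011100 = 0x25C (11 bits → U+025C).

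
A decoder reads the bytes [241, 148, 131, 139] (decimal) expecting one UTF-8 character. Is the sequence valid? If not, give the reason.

valid

Leading byte 0xF1 = 11110001 → 4-byte form.
Continuation bytes 0x94=10010100, 0x83=10000011, 0x8B=10001011 all match 10xxxxxx.
Decoded value 0x540CB is ≥ 0x10000 (shortest form) and not a surrogate.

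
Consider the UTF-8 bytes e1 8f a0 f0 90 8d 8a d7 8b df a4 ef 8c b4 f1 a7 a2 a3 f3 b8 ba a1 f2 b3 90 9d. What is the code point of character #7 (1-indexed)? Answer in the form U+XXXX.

Offset 0: leading byte 0xE1 = 11100001 → 3-byte char #1 = E1 8F A0.
Offset 3: leading byte 0xF0 = 11110000 → 4-byte char #2 = F0 90 8D 8A.
Offset 7: leading byte 0xD7 = 11010111 → 2-byte char #3 = D7 8B.
Offset 9: leading byte 0xDF = 11011111 → 2-byte char #4 = DF A4.
Offset 11: leading byte 0xEF = 11101111 → 3-byte char #5 = EF 8C B4.
Offset 14: leading byte 0xF1 = 11110001 → 4-byte char #6 = F1 A7 A2 A3.
Offset 18: leading byte 0xF3 = 11110011 → 4-byte char #7 = F3 B8 BA A1.
Leading byte 0xF3 = 11110011 matches 11110xxx → 4-byte sequence.
Byte 1: 0xF3 = 11110011, payload 011 (3 bits).
Byte 2: 0xB8 = 10111000 (10xxxxxx ✓), payload 111000.
Byte 3: 0xBA = 10111010 (10xxxxxx ✓), payload 111010.
Byte 4: 0xA1 = 10100001 (10xxxxxx ✓), payload 100001.
Concatenate: 011111000111010100001 = 0xF8EA1 (21 bits → U+F8EA1).

U+F8EA1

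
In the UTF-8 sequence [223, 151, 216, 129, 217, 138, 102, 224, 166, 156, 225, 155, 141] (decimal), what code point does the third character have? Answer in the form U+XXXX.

Offset 0: leading byte 0xDF = 11011111 → 2-byte char #1 = DF 97.
Offset 2: leading byte 0xD8 = 11011000 → 2-byte char #2 = D8 81.
Offset 4: leading byte 0xD9 = 11011001 → 2-byte char #3 = D9 8A.
Leading byte 0xD9 = 11011001 matches 110xxxxx → 2-byte sequence.
Byte 1: 0xD9 = 11011001, payload 11001 (5 bits).
Byte 2: 0x8A = 10001010 (10xxxxxx ✓), payload 001010.
Concatenate: 11001001010 = 0x64A (11 bits → U+064A).

U+064A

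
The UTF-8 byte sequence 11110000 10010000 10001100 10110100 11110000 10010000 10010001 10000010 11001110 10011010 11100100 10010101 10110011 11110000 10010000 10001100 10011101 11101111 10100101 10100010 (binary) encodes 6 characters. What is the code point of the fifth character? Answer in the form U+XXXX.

Offset 0: leading byte 0xF0 = 11110000 → 4-byte char #1 = F0 90 8C B4.
Offset 4: leading byte 0xF0 = 11110000 → 4-byte char #2 = F0 90 91 82.
Offset 8: leading byte 0xCE = 11001110 → 2-byte char #3 = CE 9A.
Offset 10: leading byte 0xE4 = 11100100 → 3-byte char #4 = E4 95 B3.
Offset 13: leading byte 0xF0 = 11110000 → 4-byte char #5 = F0 90 8C 9D.
Leading byte 0xF0 = 11110000 matches 11110xxx → 4-byte sequence.
Byte 1: 0xF0 = 11110000, payload 000 (3 bits).
Byte 2: 0x90 = 10010000 (10xxxxxx ✓), payload 010000.
Byte 3: 0x8C = 10001100 (10xxxxxx ✓), payload 001100.
Byte 4: 0x9D = 10011101 (10xxxxxx ✓), payload 011101.
Concatenate: 000010000001100011101 = 0x1031D (21 bits → U+1031D).

U+1031D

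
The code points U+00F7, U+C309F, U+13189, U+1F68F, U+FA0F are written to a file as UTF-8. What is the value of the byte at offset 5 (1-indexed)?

1-indexed offset 5 is 0-indexed offset 4.
U+00F7 → 2-byte form C3 B7 at offsets 0–1.
U+C309F → 4-byte form F3 83 82 9F at offsets 2–5.
Offset 4 falls in char 2's range; it's byte 3 of F3 83 82 9F = 0x82.

0x82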